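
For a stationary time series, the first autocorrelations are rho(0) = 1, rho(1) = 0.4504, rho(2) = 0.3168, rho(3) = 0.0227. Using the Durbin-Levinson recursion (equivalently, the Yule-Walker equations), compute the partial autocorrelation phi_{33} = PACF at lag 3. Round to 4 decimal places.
\phi_{33} = -0.2100

The PACF at lag k is phi_{kk}, the last component of the solution
to the Yule-Walker system G_k phi = r_k where
  (G_k)_{ij} = rho(|i - j|), (r_k)_i = rho(i), i,j = 1..k.
Equivalently, Durbin-Levinson gives phi_{kk} iteratively:
  phi_{11} = rho(1)
  phi_{kk} = [rho(k) - sum_{j=1..k-1} phi_{k-1,j} rho(k-j)]
            / [1 - sum_{j=1..k-1} phi_{k-1,j} rho(j)],
  phi_{k,j} = phi_{k-1,j} - phi_{kk} phi_{k-1,k-j},  j = 1..k-1.
Step k = 1:
  phi_11 = rho(1) = 0.4504.
Step k = 2:
  phi_22 = [rho(2) - phi_11 rho(1)] / [1 - phi_11 rho(1)] = [0.3168 - (0.4504)(0.4504)] / [1 - (0.4504)(0.4504)]
         = 0.11393984 / 0.79713984 = 0.142936.
  Update: phi_21 = phi_11 - phi_22 phi_11 = 0.4504 - (0.142936)(0.4504) = 0.386022.
Step k = 3:
  phi_33 = [rho(3) - phi_21 rho(2) - phi_22 rho(1)] / [1 - phi_21 rho(1) - phi_22 rho(2)]
    numerator   = 0.0227 - (0.386022)(0.3168) - (0.142936)(0.4504) = -0.16396997
    denominator = 1 - (0.386022)(0.4504) - (0.142936)(0.3168) = 0.78085376
  phi_33 = -0.16396997 / 0.78085376 = -0.21.
Therefore phi_{33} = -0.2100.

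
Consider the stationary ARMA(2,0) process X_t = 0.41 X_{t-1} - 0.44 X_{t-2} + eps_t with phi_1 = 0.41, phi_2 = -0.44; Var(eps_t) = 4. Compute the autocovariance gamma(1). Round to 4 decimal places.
\gamma(1) = 1.5369

Multiply the model equation by X_{t-k} and take expectations. With theta_0 = psi_0 = 1 and psi_j the MA(infinity) weights, this gives
  gamma(k) - sum_i phi_i gamma(k-i) = c_k,
  c_k = sigma^2 * sum_{j=k..q} theta_j psi_{j-k}   (c_k = 0 for k > q),
using gamma(-m) = gamma(m).
Pure AR (q = 0): c_0 = sigma^2 = 4, c_k = 0 for k >= 1.
Equations for k = 0, 1, 2 (AR order 2, c_2 = 0):
  (E0) gamma(0) = phi_1 gamma(1) + phi_2 gamma(2) + c_0
  (E1) gamma(1) = phi_1 gamma(0) + phi_2 gamma(1) + c_1
  (E2) gamma(2) = phi_1 gamma(1) + phi_2 gamma(0)
From (E1): gamma(1) = A gamma(0) + B with
  A = phi_1 / (1 - phi_2) = 0.41 / 1.44 = 0.284722,   B = c_1 / (1 - phi_2) = 0 / 1.44 = 0.
Insert (E2) into (E0): gamma(0) (1 - phi_2^2) = phi_1 (1 + phi_2) gamma(1) + c_0.
  phi_1 (1 + phi_2) = (0.41)(0.56) = 0.2296,   1 - phi_2^2 = 0.8064.
Replace gamma(1) by A gamma(0) + B and collect gamma(0):
  gamma(0) [0.8064 - (0.2296)(0.284722)] = c_0 = 4
  gamma(0) * 0.741028 = 4
  gamma(0) = 4 / 0.741028 = 5.397908.
  gamma(1) = A gamma(0) = (0.284722)(5.397908) = 1.536904.
Therefore gamma(1) = 1.5369 (to 4 decimal places).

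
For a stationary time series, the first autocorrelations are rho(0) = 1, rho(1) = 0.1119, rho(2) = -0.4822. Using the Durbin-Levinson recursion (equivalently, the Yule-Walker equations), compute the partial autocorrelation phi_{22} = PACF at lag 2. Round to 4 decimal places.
\phi_{22} = -0.5010

The PACF at lag k is phi_{kk}, the last component of the solution
to the Yule-Walker system G_k phi = r_k where
  (G_k)_{ij} = rho(|i - j|), (r_k)_i = rho(i), i,j = 1..k.
Equivalently, Durbin-Levinson gives phi_{kk} iteratively:
  phi_{11} = rho(1)
  phi_{kk} = [rho(k) - sum_{j=1..k-1} phi_{k-1,j} rho(k-j)]
            / [1 - sum_{j=1..k-1} phi_{k-1,j} rho(j)],
  phi_{k,j} = phi_{k-1,j} - phi_{kk} phi_{k-1,k-j},  j = 1..k-1.
Step k = 1:
  phi_11 = rho(1) = 0.1119.
Step k = 2:
  phi_22 = [rho(2) - phi_11 rho(1)] / [1 - phi_11 rho(1)] = [-0.4822 - (0.1119)(0.1119)] / [1 - (0.1119)(0.1119)]
         = -0.49472161 / 0.98747839 = -0.501.
Therefore phi_{22} = -0.5010.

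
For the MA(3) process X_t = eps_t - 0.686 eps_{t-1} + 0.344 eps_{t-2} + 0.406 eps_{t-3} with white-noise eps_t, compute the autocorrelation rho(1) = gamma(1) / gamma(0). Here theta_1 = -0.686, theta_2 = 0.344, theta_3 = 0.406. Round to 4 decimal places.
\rho(1) = -0.4461

For an MA(q) process with theta_0 = 1, the autocovariance is
  gamma(k) = sigma^2 * sum_{i=0..q-k} theta_i * theta_{i+k},
and rho(k) = gamma(k) / gamma(0). Sigma^2 cancels.
  numerator   = (1)*(-0.686) + (-0.686)*(0.344) + (0.344)*(0.406) = -0.78232.
  denominator = (1)^2 + (-0.686)^2 + (0.344)^2 + (0.406)^2 = 1.753768.
  rho(1) = -0.78232 / 1.753768 = -0.4461.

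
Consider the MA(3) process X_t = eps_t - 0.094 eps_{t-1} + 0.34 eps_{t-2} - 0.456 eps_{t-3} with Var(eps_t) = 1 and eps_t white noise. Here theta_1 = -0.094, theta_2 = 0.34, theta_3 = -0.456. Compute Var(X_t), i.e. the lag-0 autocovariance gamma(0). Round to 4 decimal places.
\gamma(0) = 1.3324

For an MA(q) process X_t = eps_t + sum_i theta_i eps_{t-i} with
Var(eps_t) = sigma^2, the variance is
  gamma(0) = sigma^2 * (1 + sum_i theta_i^2).
  sum_i theta_i^2 = (-0.094)^2 + (0.34)^2 + (-0.456)^2 = 0.008836 + 0.1156 + 0.207936 = 0.332372.
  gamma(0) = 1 * (1 + 0.332372) = 1 * 1.332372 = 1.332372, which rounds to 1.3324.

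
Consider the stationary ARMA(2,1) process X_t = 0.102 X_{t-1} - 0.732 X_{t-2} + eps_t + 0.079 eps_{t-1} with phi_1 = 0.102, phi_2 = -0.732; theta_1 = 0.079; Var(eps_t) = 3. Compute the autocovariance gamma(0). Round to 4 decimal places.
\gamma(0) = 6.5864

Multiply the model equation by X_{t-k} and take expectations. With theta_0 = psi_0 = 1 and psi_j the MA(infinity) weights, this gives
  gamma(k) - sum_i phi_i gamma(k-i) = c_k,
  c_k = sigma^2 * sum_{j=k..q} theta_j psi_{j-k}   (c_k = 0 for k > q),
using gamma(-m) = gamma(m).
psi-weights needed (psi_j = theta_j + sum_i phi_i psi_{j-i}):
  psi_1 = theta_1 + phi_1 = 0.079 + (0.102) = 0.181
Right-hand sides:
  c_0 = sigma^2 (1 + theta_1 psi_1) = 3 * (1 + (0.079)(0.181)) = 3 * 1.014299 = 3.042897
  c_1 = sigma^2 theta_1 = 3 * (0.079) = 0.237
  c_2 = 0
Equations for k = 0, 1, 2 (AR order 2, c_2 = 0):
  (E0) gamma(0) = phi_1 gamma(1) + phi_2 gamma(2) + c_0
  (E1) gamma(1) = phi_1 gamma(0) + phi_2 gamma(1) + c_1
  (E2) gamma(2) = phi_1 gamma(1) + phi_2 gamma(0)
From (E1): gamma(1) = A gamma(0) + B with
  A = phi_1 / (1 - phi_2) = 0.102 / 1.732 = 0.058891,   B = c_1 / (1 - phi_2) = 0.237 / 1.732 = 0.136836.
Insert (E2) into (E0): gamma(0) (1 - phi_2^2) = phi_1 (1 + phi_2) gamma(1) + c_0.
  phi_1 (1 + phi_2) = (0.102)(0.268) = 0.027336,   1 - phi_2^2 = 0.464176.
Replace gamma(1) by A gamma(0) + B and collect gamma(0):
  gamma(0) [0.464176 - (0.027336)(0.058891)] = (0.027336)(0.136836) + 3.042897
  gamma(0) * 0.462566 = 3.046638
  gamma(0) = 3.046638 / 0.462566 = 6.586382.
Therefore gamma(0) = 6.5864 (to 4 decimal places).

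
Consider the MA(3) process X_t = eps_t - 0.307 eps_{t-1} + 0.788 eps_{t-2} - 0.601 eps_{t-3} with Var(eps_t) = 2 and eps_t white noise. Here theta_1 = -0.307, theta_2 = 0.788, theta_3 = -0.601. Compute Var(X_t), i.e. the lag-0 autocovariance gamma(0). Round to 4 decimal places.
\gamma(0) = 4.1528

For an MA(q) process X_t = eps_t + sum_i theta_i eps_{t-i} with
Var(eps_t) = sigma^2, the variance is
  gamma(0) = sigma^2 * (1 + sum_i theta_i^2).
  sum_i theta_i^2 = (-0.307)^2 + (0.788)^2 + (-0.601)^2 = 0.094249 + 0.620944 + 0.361201 = 1.076394.
  gamma(0) = 2 * (1 + 1.076394) = 2 * 2.076394 = 4.152788, which rounds to 4.1528.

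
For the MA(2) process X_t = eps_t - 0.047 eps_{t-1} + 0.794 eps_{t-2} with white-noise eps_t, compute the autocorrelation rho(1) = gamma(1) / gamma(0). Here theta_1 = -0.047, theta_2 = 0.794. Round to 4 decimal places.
\rho(1) = -0.0516

For an MA(q) process with theta_0 = 1, the autocovariance is
  gamma(k) = sigma^2 * sum_{i=0..q-k} theta_i * theta_{i+k},
and rho(k) = gamma(k) / gamma(0). Sigma^2 cancels.
  numerator   = (1)*(-0.047) + (-0.047)*(0.794) = -0.084318.
  denominator = (1)^2 + (-0.047)^2 + (0.794)^2 = 1.632645.
  rho(1) = -0.084318 / 1.632645 = -0.0516.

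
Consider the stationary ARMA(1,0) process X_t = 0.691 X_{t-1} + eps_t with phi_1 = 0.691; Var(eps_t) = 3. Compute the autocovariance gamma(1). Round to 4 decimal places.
\gamma(1) = 3.9673

Multiply the model equation by X_{t-k} and take expectations. With theta_0 = psi_0 = 1 and psi_j the MA(infinity) weights, this gives
  gamma(k) - sum_i phi_i gamma(k-i) = c_k,
  c_k = sigma^2 * sum_{j=k..q} theta_j psi_{j-k}   (c_k = 0 for k > q),
using gamma(-m) = gamma(m).
Pure AR (q = 0): c_0 = sigma^2 = 3, c_k = 0 for k >= 1.
Equations for k = 0 and k = 1 (AR order 1):
  gamma(0) = phi_1 gamma(1) + c_0
  gamma(1) = phi_1 gamma(0) + c_1
Substituting the second into the first: gamma(0) (1 - phi_1^2) = c_0 + phi_1 c_1, so
  gamma(0) = c_0 / (1 - phi_1^2) = 3 / (1 - (0.691)^2) = 3 / 0.522519 = 5.741418.
  gamma(1) = phi_1 gamma(0) = (0.691)(5.741418) = 3.96732.
Therefore gamma(1) = 3.9673 (to 4 decimal places).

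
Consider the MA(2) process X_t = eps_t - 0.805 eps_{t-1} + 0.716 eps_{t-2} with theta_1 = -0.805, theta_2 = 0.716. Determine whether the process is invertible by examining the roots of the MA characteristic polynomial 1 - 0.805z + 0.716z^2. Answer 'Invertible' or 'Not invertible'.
\text{Invertible}

The MA(q) characteristic polynomial is P(z) = 1 - 0.805z + 0.716z^2.
Invertibility requires all roots to lie outside the unit circle, i.e. |z| > 1 for every root.
Set 1 + (-0.805) z + (0.716) z^2 = 0, i.e. a z^2 + b z + c = 0 with a = 0.716, b = -0.805, c = 1.
Discriminant D = b^2 - 4ac = (-0.805)^2 - 4*(0.716)*1 = 0.648025 - (2.864) = -2.215975.
D < 0, so the roots are the complex-conjugate pair z = (-b +/- i sqrt(-D)) / (2a) = 0.5622 +/- 1.0395i.
For a conjugate pair |z|^2 = z * conj(z) = (product of roots) = c/a = 1/(0.716) = 1.396648, so |z| = sqrt(1.396648) = 1.1818 for both roots.
Moduli of all roots: 1.1818, 1.1818.
All moduli strictly greater than 1? Yes.
Verdict: Invertible.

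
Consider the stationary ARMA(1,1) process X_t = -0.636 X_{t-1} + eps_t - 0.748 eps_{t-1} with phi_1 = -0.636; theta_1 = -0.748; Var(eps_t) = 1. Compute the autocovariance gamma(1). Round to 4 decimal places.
\gamma(1) = -3.4297

Multiply the model equation by X_{t-k} and take expectations. With theta_0 = psi_0 = 1 and psi_j the MA(infinity) weights, this gives
  gamma(k) - sum_i phi_i gamma(k-i) = c_k,
  c_k = sigma^2 * sum_{j=k..q} theta_j psi_{j-k}   (c_k = 0 for k > q),
using gamma(-m) = gamma(m).
psi-weights needed (psi_j = theta_j + sum_i phi_i psi_{j-i}):
  psi_1 = theta_1 + phi_1 = -0.748 + (-0.636) = -1.384
Right-hand sides:
  c_0 = sigma^2 (1 + theta_1 psi_1) = 1 * (1 + (-0.748)(-1.384)) = 1 * 2.035232 = 2.035232
  c_1 = sigma^2 theta_1 = 1 * (-0.748) = -0.748
  c_2 = 0
Equations for k = 0 and k = 1 (AR order 1):
  gamma(0) = phi_1 gamma(1) + c_0
  gamma(1) = phi_1 gamma(0) + c_1
Substituting the second into the first: gamma(0) (1 - phi_1^2) = c_0 + phi_1 c_1, so
  gamma(0) = (c_0 + phi_1 c_1) / (1 - phi_1^2) = (2.035232 + (-0.636)(-0.748)) / (1 - (-0.636)^2) = 2.51096 / 0.595504 = 4.216529.
  gamma(1) = phi_1 gamma(0) + c_1 = (-0.636)(4.216529) + (-0.748) = -3.429713.
Therefore gamma(1) = -3.4297 (to 4 decimal places).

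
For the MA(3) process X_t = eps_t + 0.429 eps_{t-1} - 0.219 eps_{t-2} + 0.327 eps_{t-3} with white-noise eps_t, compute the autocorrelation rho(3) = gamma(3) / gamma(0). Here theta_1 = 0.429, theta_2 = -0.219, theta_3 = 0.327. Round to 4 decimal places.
\rho(3) = 0.2442

For an MA(q) process with theta_0 = 1, the autocovariance is
  gamma(k) = sigma^2 * sum_{i=0..q-k} theta_i * theta_{i+k},
and rho(k) = gamma(k) / gamma(0). Sigma^2 cancels.
  numerator   = (1)*(0.327) = 0.327.
  denominator = (1)^2 + (0.429)^2 + (-0.219)^2 + (0.327)^2 = 1.338931.
  rho(3) = 0.327 / 1.338931 = 0.2442.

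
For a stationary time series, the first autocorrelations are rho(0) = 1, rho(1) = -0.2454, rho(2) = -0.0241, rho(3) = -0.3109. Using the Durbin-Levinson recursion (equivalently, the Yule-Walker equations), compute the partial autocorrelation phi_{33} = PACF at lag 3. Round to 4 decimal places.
\phi_{33} = -0.3640

The PACF at lag k is phi_{kk}, the last component of the solution
to the Yule-Walker system G_k phi = r_k where
  (G_k)_{ij} = rho(|i - j|), (r_k)_i = rho(i), i,j = 1..k.
Equivalently, Durbin-Levinson gives phi_{kk} iteratively:
  phi_{11} = rho(1)
  phi_{kk} = [rho(k) - sum_{j=1..k-1} phi_{k-1,j} rho(k-j)]
            / [1 - sum_{j=1..k-1} phi_{k-1,j} rho(j)],
  phi_{k,j} = phi_{k-1,j} - phi_{kk} phi_{k-1,k-j},  j = 1..k-1.
Step k = 1:
  phi_11 = rho(1) = -0.2454.
Step k = 2:
  phi_22 = [rho(2) - phi_11 rho(1)] / [1 - phi_11 rho(1)] = [-0.0241 - (-0.2454)(-0.2454)] / [1 - (-0.2454)(-0.2454)]
         = -0.08432116 / 0.93977884 = -0.089724.
  Update: phi_21 = phi_11 - phi_22 phi_11 = -0.2454 - (-0.089724)(-0.2454) = -0.267418.
Step k = 3:
  phi_33 = [rho(3) - phi_21 rho(2) - phi_22 rho(1)] / [1 - phi_21 rho(1) - phi_22 rho(2)]
    numerator   = -0.3109 - (-0.267418)(-0.0241) - (-0.089724)(-0.2454) = -0.33936317
    denominator = 1 - (-0.267418)(-0.2454) - (-0.089724)(-0.0241) = 0.93221317
  phi_33 = -0.33936317 / 0.93221317 = -0.364.
Therefore phi_{33} = -0.3640.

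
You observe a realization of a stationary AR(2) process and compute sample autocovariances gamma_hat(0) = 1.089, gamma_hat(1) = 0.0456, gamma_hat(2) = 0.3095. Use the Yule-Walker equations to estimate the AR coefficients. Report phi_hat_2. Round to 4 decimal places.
\hat\phi_{2} = 0.2829

The Yule-Walker equations for an AR(p) process read, in matrix form,
  Gamma_p phi = r_p,   with   (Gamma_p)_{ij} = gamma(|i - j|),
                       (r_p)_i = gamma(i),   i,j = 1..p.
Substitute the sample gammas (Toeplitz matrix and right-hand side of size 2):
  Gamma_p = [[1.089, 0.0456], [0.0456, 1.089]]
  r_p     = [0.0456, 0.3095]
Written out:
  1.089 phi_1 + 0.0456 phi_2 = 0.0456
  0.0456 phi_1 + 1.089 phi_2 = 0.3095
Solve by Cramer's rule:
  det = gamma(0)^2 - gamma(1)^2 = (1.089)^2 - (0.0456)^2 = 1.185921 - 0.00207936 = 1.18384164
  phi_hat_1 = [gamma(1) gamma(0) - gamma(1) gamma(2)] / det = [(0.0456)(1.089) - (0.0456)(0.3095)] / 1.18384164 = 0.0355452 / 1.18384164 = 0.03
  phi_hat_2 = [gamma(0) gamma(2) - gamma(1)^2] / det = [(1.089)(0.3095) - (0.0456)^2] / 1.18384164 = 0.33496614 / 1.18384164 = 0.2829
So phi_hat = [0.0300, 0.2829].
Therefore phi_hat_2 = 0.2829.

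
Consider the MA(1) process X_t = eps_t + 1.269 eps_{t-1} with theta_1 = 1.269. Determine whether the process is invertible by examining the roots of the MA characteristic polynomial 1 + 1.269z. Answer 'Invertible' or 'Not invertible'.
\text{Not invertible}

The MA(q) characteristic polynomial is P(z) = 1 + 1.269z.
Invertibility requires all roots to lie outside the unit circle, i.e. |z| > 1 for every root.
This is linear in z: 1 + (1.269) z = 0  =>  z = -1/(1.269) = -0.788022,  |z| = 0.788022.
Moduli of all roots: 0.7880.
All moduli strictly greater than 1? No.
Verdict: Not invertible.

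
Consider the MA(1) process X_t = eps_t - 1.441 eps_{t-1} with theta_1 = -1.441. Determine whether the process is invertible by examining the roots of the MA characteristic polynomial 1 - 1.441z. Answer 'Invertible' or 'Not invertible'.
\text{Not invertible}

The MA(q) characteristic polynomial is P(z) = 1 - 1.441z.
Invertibility requires all roots to lie outside the unit circle, i.e. |z| > 1 for every root.
This is linear in z: 1 + (-1.441) z = 0  =>  z = -1/(-1.441) = 0.693963,  |z| = 0.693963.
Moduli of all roots: 0.6940.
All moduli strictly greater than 1? No.
Verdict: Not invertible.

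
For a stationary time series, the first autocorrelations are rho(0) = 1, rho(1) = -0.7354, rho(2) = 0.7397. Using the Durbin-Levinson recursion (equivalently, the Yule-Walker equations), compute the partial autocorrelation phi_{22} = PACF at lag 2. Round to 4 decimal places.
\phi_{22} = 0.4331

The PACF at lag k is phi_{kk}, the last component of the solution
to the Yule-Walker system G_k phi = r_k where
  (G_k)_{ij} = rho(|i - j|), (r_k)_i = rho(i), i,j = 1..k.
Equivalently, Durbin-Levinson gives phi_{kk} iteratively:
  phi_{11} = rho(1)
  phi_{kk} = [rho(k) - sum_{j=1..k-1} phi_{k-1,j} rho(k-j)]
            / [1 - sum_{j=1..k-1} phi_{k-1,j} rho(j)],
  phi_{k,j} = phi_{k-1,j} - phi_{kk} phi_{k-1,k-j},  j = 1..k-1.
Step k = 1:
  phi_11 = rho(1) = -0.7354.
Step k = 2:
  phi_22 = [rho(2) - phi_11 rho(1)] / [1 - phi_11 rho(1)] = [0.7397 - (-0.7354)(-0.7354)] / [1 - (-0.7354)(-0.7354)]
         = 0.19888684 / 0.45918684 = 0.4331.
Therefore phi_{22} = 0.4331.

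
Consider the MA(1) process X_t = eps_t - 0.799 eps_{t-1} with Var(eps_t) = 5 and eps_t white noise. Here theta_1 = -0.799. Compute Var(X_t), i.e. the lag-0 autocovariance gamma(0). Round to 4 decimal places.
\gamma(0) = 8.1920

For an MA(q) process X_t = eps_t + sum_i theta_i eps_{t-i} with
Var(eps_t) = sigma^2, the variance is
  gamma(0) = sigma^2 * (1 + sum_i theta_i^2).
  sum_i theta_i^2 = (-0.799)^2 = 0.638401.
  gamma(0) = 5 * (1 + 0.638401) = 5 * 1.638401 = 8.192005, which rounds to 8.1920.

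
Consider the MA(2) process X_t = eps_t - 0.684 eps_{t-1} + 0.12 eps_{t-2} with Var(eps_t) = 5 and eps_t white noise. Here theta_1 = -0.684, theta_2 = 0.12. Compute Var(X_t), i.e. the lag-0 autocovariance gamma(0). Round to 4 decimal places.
\gamma(0) = 7.4113

For an MA(q) process X_t = eps_t + sum_i theta_i eps_{t-i} with
Var(eps_t) = sigma^2, the variance is
  gamma(0) = sigma^2 * (1 + sum_i theta_i^2).
  sum_i theta_i^2 = (-0.684)^2 + (0.12)^2 = 0.467856 + 0.0144 = 0.482256.
  gamma(0) = 5 * (1 + 0.482256) = 5 * 1.482256 = 7.41128, which rounds to 7.4113.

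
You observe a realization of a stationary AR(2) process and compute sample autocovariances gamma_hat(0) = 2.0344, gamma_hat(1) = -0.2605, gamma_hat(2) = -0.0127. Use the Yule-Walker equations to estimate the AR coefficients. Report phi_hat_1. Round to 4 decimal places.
\hat\phi_{1} = -0.1310

The Yule-Walker equations for an AR(p) process read, in matrix form,
  Gamma_p phi = r_p,   with   (Gamma_p)_{ij} = gamma(|i - j|),
                       (r_p)_i = gamma(i),   i,j = 1..p.
Substitute the sample gammas (Toeplitz matrix and right-hand side of size 2):
  Gamma_p = [[2.0344, -0.2605], [-0.2605, 2.0344]]
  r_p     = [-0.2605, -0.0127]
Written out:
  2.0344 phi_1 - 0.2605 phi_2 = -0.2605
  -0.2605 phi_1 + 2.0344 phi_2 = -0.0127
Solve by Cramer's rule:
  det = gamma(0)^2 - gamma(1)^2 = (2.0344)^2 - (-0.2605)^2 = 4.13878336 - 0.06786025 = 4.07092311
  phi_hat_1 = [gamma(1) gamma(0) - gamma(1) gamma(2)] / det = [(-0.2605)(2.0344) - (-0.2605)(-0.0127)] / 4.07092311 = -0.53326955 / 4.07092311 = -0.131
  phi_hat_2 = [gamma(0) gamma(2) - gamma(1)^2] / det = [(2.0344)(-0.0127) - (-0.2605)^2] / 4.07092311 = -0.09369713 / 4.07092311 = -0.023
So phi_hat = [-0.1310, -0.0230].
Therefore phi_hat_1 = -0.1310.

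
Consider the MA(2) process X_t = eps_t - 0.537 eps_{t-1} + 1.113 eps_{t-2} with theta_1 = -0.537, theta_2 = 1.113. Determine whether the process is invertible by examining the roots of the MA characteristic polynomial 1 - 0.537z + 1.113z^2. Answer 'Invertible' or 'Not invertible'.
\text{Not invertible}

The MA(q) characteristic polynomial is P(z) = 1 - 0.537z + 1.113z^2.
Invertibility requires all roots to lie outside the unit circle, i.e. |z| > 1 for every root.
Set 1 + (-0.537) z + (1.113) z^2 = 0, i.e. a z^2 + b z + c = 0 with a = 1.113, b = -0.537, c = 1.
Discriminant D = b^2 - 4ac = (-0.537)^2 - 4*(1.113)*1 = 0.288369 - (4.452) = -4.163631.
D < 0, so the roots are the complex-conjugate pair z = (-b +/- i sqrt(-D)) / (2a) = 0.2412 +/- 0.9167i.
For a conjugate pair |z|^2 = z * conj(z) = (product of roots) = c/a = 1/(1.113) = 0.898473, so |z| = sqrt(0.898473) = 0.9479 for both roots.
Moduli of all roots: 0.9479, 0.9479.
All moduli strictly greater than 1? No.
Verdict: Not invertible.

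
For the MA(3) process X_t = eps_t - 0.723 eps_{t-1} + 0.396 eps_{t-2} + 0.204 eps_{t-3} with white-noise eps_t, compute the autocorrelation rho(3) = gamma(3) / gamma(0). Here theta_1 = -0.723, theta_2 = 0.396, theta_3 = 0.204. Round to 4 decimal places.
\rho(3) = 0.1185

For an MA(q) process with theta_0 = 1, the autocovariance is
  gamma(k) = sigma^2 * sum_{i=0..q-k} theta_i * theta_{i+k},
and rho(k) = gamma(k) / gamma(0). Sigma^2 cancels.
  numerator   = (1)*(0.204) = 0.204.
  denominator = (1)^2 + (-0.723)^2 + (0.396)^2 + (0.204)^2 = 1.721161.
  rho(3) = 0.204 / 1.721161 = 0.1185.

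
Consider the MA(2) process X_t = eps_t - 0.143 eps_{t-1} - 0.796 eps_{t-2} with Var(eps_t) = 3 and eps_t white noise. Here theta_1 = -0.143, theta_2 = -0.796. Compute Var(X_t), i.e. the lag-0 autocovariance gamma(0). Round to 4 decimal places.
\gamma(0) = 4.9622

For an MA(q) process X_t = eps_t + sum_i theta_i eps_{t-i} with
Var(eps_t) = sigma^2, the variance is
  gamma(0) = sigma^2 * (1 + sum_i theta_i^2).
  sum_i theta_i^2 = (-0.143)^2 + (-0.796)^2 = 0.020449 + 0.633616 = 0.654065.
  gamma(0) = 3 * (1 + 0.654065) = 3 * 1.654065 = 4.962195, which rounds to 4.9622.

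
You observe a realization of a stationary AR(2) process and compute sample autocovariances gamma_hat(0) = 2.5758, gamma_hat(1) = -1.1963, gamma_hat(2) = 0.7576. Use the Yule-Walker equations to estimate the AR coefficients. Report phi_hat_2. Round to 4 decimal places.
\hat\phi_{2} = 0.1000

The Yule-Walker equations for an AR(p) process read, in matrix form,
  Gamma_p phi = r_p,   with   (Gamma_p)_{ij} = gamma(|i - j|),
                       (r_p)_i = gamma(i),   i,j = 1..p.
Substitute the sample gammas (Toeplitz matrix and right-hand side of size 2):
  Gamma_p = [[2.5758, -1.1963], [-1.1963, 2.5758]]
  r_p     = [-1.1963, 0.7576]
Written out:
  2.5758 phi_1 - 1.1963 phi_2 = -1.1963
  -1.1963 phi_1 + 2.5758 phi_2 = 0.7576
Solve by Cramer's rule:
  det = gamma(0)^2 - gamma(1)^2 = (2.5758)^2 - (-1.1963)^2 = 6.63474564 - 1.43113369 = 5.20361195
  phi_hat_1 = [gamma(1) gamma(0) - gamma(1) gamma(2)] / det = [(-1.1963)(2.5758) - (-1.1963)(0.7576)] / 5.20361195 = -2.17511266 / 5.20361195 = -0.418
  phi_hat_2 = [gamma(0) gamma(2) - gamma(1)^2] / det = [(2.5758)(0.7576) - (-1.1963)^2] / 5.20361195 = 0.52029239 / 5.20361195 = 0.1
So phi_hat = [-0.4180, 0.1000].
Therefore phi_hat_2 = 0.1000.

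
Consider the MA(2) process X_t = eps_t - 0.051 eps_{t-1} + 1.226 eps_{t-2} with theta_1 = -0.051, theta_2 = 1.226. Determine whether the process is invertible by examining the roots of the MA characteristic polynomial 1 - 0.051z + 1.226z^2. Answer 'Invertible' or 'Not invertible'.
\text{Not invertible}

The MA(q) characteristic polynomial is P(z) = 1 - 0.051z + 1.226z^2.
Invertibility requires all roots to lie outside the unit circle, i.e. |z| > 1 for every root.
Set 1 + (-0.051) z + (1.226) z^2 = 0, i.e. a z^2 + b z + c = 0 with a = 1.226, b = -0.051, c = 1.
Discriminant D = b^2 - 4ac = (-0.051)^2 - 4*(1.226)*1 = 0.002601 - (4.904) = -4.901399.
D < 0, so the roots are the complex-conjugate pair z = (-b +/- i sqrt(-D)) / (2a) = 0.0208 +/- 0.9029i.
For a conjugate pair |z|^2 = z * conj(z) = (product of roots) = c/a = 1/(1.226) = 0.815661, so |z| = sqrt(0.815661) = 0.9031 for both roots.
Moduli of all roots: 0.9031, 0.9031.
All moduli strictly greater than 1? No.
Verdict: Not invertible.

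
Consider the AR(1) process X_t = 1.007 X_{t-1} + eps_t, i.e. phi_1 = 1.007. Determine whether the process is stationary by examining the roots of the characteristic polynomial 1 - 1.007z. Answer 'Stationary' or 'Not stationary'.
\text{Not stationary}

The AR(p) characteristic polynomial is P(z) = 1 - 1.007z.
Stationarity requires all roots to lie outside the unit circle, i.e. |z| > 1 for every root.
This is linear in z: 1 + (-1.007) z = 0  =>  z = -1/(-1.007) = 0.993049,  |z| = 0.993049.
Moduli of all roots: 0.9930.
All moduli strictly greater than 1? No.
Verdict: Not stationary.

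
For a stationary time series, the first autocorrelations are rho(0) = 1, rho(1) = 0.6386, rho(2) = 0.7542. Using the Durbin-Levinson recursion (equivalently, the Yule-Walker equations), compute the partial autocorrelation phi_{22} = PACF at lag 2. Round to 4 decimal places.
\phi_{22} = 0.5849

The PACF at lag k is phi_{kk}, the last component of the solution
to the Yule-Walker system G_k phi = r_k where
  (G_k)_{ij} = rho(|i - j|), (r_k)_i = rho(i), i,j = 1..k.
Equivalently, Durbin-Levinson gives phi_{kk} iteratively:
  phi_{11} = rho(1)
  phi_{kk} = [rho(k) - sum_{j=1..k-1} phi_{k-1,j} rho(k-j)]
            / [1 - sum_{j=1..k-1} phi_{k-1,j} rho(j)],
  phi_{k,j} = phi_{k-1,j} - phi_{kk} phi_{k-1,k-j},  j = 1..k-1.
Step k = 1:
  phi_11 = rho(1) = 0.6386.
Step k = 2:
  phi_22 = [rho(2) - phi_11 rho(1)] / [1 - phi_11 rho(1)] = [0.7542 - (0.6386)(0.6386)] / [1 - (0.6386)(0.6386)]
         = 0.34639004 / 0.59219004 = 0.5849.
Therefore phi_{22} = 0.5849.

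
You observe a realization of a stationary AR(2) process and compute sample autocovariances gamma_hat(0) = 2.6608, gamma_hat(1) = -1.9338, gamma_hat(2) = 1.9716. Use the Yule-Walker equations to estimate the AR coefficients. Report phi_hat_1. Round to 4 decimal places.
\hat\phi_{1} = -0.3990

The Yule-Walker equations for an AR(p) process read, in matrix form,
  Gamma_p phi = r_p,   with   (Gamma_p)_{ij} = gamma(|i - j|),
                       (r_p)_i = gamma(i),   i,j = 1..p.
Substitute the sample gammas (Toeplitz matrix and right-hand side of size 2):
  Gamma_p = [[2.6608, -1.9338], [-1.9338, 2.6608]]
  r_p     = [-1.9338, 1.9716]
Written out:
  2.6608 phi_1 - 1.9338 phi_2 = -1.9338
  -1.9338 phi_1 + 2.6608 phi_2 = 1.9716
Solve by Cramer's rule:
  det = gamma(0)^2 - gamma(1)^2 = (2.6608)^2 - (-1.9338)^2 = 7.07985664 - 3.73958244 = 3.3402742
  phi_hat_1 = [gamma(1) gamma(0) - gamma(1) gamma(2)] / det = [(-1.9338)(2.6608) - (-1.9338)(1.9716)] / 3.3402742 = -1.33277496 / 3.3402742 = -0.399
  phi_hat_2 = [gamma(0) gamma(2) - gamma(1)^2] / det = [(2.6608)(1.9716) - (-1.9338)^2] / 3.3402742 = 1.50645084 / 3.3402742 = 0.451
So phi_hat = [-0.3990, 0.4510].
Therefore phi_hat_1 = -0.3990.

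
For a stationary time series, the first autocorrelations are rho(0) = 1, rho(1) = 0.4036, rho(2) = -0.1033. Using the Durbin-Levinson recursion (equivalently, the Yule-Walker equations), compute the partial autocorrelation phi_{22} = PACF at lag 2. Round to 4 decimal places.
\phi_{22} = -0.3180

The PACF at lag k is phi_{kk}, the last component of the solution
to the Yule-Walker system G_k phi = r_k where
  (G_k)_{ij} = rho(|i - j|), (r_k)_i = rho(i), i,j = 1..k.
Equivalently, Durbin-Levinson gives phi_{kk} iteratively:
  phi_{11} = rho(1)
  phi_{kk} = [rho(k) - sum_{j=1..k-1} phi_{k-1,j} rho(k-j)]
            / [1 - sum_{j=1..k-1} phi_{k-1,j} rho(j)],
  phi_{k,j} = phi_{k-1,j} - phi_{kk} phi_{k-1,k-j},  j = 1..k-1.
Step k = 1:
  phi_11 = rho(1) = 0.4036.
Step k = 2:
  phi_22 = [rho(2) - phi_11 rho(1)] / [1 - phi_11 rho(1)] = [-0.1033 - (0.4036)(0.4036)] / [1 - (0.4036)(0.4036)]
         = -0.26619296 / 0.83710704 = -0.318.
Therefore phi_{22} = -0.3180.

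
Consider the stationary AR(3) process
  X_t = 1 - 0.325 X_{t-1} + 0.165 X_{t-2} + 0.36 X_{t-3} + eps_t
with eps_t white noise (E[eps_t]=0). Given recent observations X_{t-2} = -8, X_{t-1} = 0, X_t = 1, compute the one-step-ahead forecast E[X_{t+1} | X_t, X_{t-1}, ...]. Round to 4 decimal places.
E[X_{t+1} \mid \mathcal F_t] = -2.2050

For an AR(p) model X_t = c + sum_i phi_i X_{t-i} + eps_t, the
one-step-ahead conditional mean is
  E[X_{t+1} | X_t, ...] = c + sum_i phi_i X_{t+1-i}.
Substitute known values:
  E[X_{t+1} | ...] = 1 + (-0.325) * (1) + (0.165) * (0) + (0.36) * (-8)
                   = -2.2050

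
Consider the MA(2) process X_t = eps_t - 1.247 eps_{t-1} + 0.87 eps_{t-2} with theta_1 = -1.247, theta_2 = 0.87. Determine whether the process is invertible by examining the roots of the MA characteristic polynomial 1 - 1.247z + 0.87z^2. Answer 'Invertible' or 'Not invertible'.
\text{Invertible}

The MA(q) characteristic polynomial is P(z) = 1 - 1.247z + 0.87z^2.
Invertibility requires all roots to lie outside the unit circle, i.e. |z| > 1 for every root.
Set 1 + (-1.247) z + (0.87) z^2 = 0, i.e. a z^2 + b z + c = 0 with a = 0.87, b = -1.247, c = 1.
Discriminant D = b^2 - 4ac = (-1.247)^2 - 4*(0.87)*1 = 1.555009 - (3.48) = -1.924991.
D < 0, so the roots are the complex-conjugate pair z = (-b +/- i sqrt(-D)) / (2a) = 0.7167 +/- 0.7974i.
For a conjugate pair |z|^2 = z * conj(z) = (product of roots) = c/a = 1/(0.87) = 1.149425, so |z| = sqrt(1.149425) = 1.0721 for both roots.
Moduli of all roots: 1.0721, 1.0721.
All moduli strictly greater than 1? Yes.
Verdict: Invertible.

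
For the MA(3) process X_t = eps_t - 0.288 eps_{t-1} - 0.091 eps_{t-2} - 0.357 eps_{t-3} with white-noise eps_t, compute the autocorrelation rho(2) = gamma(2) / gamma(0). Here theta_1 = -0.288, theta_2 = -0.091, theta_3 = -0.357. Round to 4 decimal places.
\rho(2) = 0.0097

For an MA(q) process with theta_0 = 1, the autocovariance is
  gamma(k) = sigma^2 * sum_{i=0..q-k} theta_i * theta_{i+k},
and rho(k) = gamma(k) / gamma(0). Sigma^2 cancels.
  numerator   = (1)*(-0.091) + (-0.288)*(-0.357) = 0.011816.
  denominator = (1)^2 + (-0.288)^2 + (-0.091)^2 + (-0.357)^2 = 1.218674.
  rho(2) = 0.011816 / 1.218674 = 0.0097.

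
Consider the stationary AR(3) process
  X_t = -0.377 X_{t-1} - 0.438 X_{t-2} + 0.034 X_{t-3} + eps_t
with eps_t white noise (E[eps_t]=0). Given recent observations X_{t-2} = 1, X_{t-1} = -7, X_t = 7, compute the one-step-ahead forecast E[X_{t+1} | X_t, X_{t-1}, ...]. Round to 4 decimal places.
E[X_{t+1} \mid \mathcal F_t] = 0.4610

For an AR(p) model X_t = c + sum_i phi_i X_{t-i} + eps_t, the
one-step-ahead conditional mean is
  E[X_{t+1} | X_t, ...] = c + sum_i phi_i X_{t+1-i}.
Substitute known values:
  E[X_{t+1} | ...] = (-0.377) * (7) + (-0.438) * (-7) + (0.034) * (1)
                   = 0.4610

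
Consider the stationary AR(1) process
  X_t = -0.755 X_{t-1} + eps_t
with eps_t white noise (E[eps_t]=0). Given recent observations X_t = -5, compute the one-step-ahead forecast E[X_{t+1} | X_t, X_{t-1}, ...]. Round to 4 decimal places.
E[X_{t+1} \mid \mathcal F_t] = 3.7750

For an AR(p) model X_t = c + sum_i phi_i X_{t-i} + eps_t, the
one-step-ahead conditional mean is
  E[X_{t+1} | X_t, ...] = c + sum_i phi_i X_{t+1-i}.
Substitute known values:
  E[X_{t+1} | ...] = (-0.755) * (-5)
                   = 3.7750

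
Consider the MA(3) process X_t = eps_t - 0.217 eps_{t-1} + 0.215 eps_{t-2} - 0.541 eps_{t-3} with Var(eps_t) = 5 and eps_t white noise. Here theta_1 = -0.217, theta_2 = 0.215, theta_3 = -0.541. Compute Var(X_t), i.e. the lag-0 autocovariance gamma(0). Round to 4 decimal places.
\gamma(0) = 6.9300

For an MA(q) process X_t = eps_t + sum_i theta_i eps_{t-i} with
Var(eps_t) = sigma^2, the variance is
  gamma(0) = sigma^2 * (1 + sum_i theta_i^2).
  sum_i theta_i^2 = (-0.217)^2 + (0.215)^2 + (-0.541)^2 = 0.047089 + 0.046225 + 0.292681 = 0.385995.
  gamma(0) = 5 * (1 + 0.385995) = 5 * 1.385995 = 6.929975, which rounds to 6.9300.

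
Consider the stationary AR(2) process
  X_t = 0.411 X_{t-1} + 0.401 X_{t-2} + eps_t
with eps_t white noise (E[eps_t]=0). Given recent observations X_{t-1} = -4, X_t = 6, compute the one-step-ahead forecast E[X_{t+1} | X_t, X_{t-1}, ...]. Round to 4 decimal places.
E[X_{t+1} \mid \mathcal F_t] = 0.8620

For an AR(p) model X_t = c + sum_i phi_i X_{t-i} + eps_t, the
one-step-ahead conditional mean is
  E[X_{t+1} | X_t, ...] = c + sum_i phi_i X_{t+1-i}.
Substitute known values:
  E[X_{t+1} | ...] = (0.411) * (6) + (0.401) * (-4)
                   = 0.8620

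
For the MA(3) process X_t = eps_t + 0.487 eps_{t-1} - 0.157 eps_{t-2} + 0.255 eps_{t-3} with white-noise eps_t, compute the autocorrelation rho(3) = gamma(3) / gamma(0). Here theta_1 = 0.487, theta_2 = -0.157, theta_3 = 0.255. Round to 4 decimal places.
\rho(3) = 0.1922

For an MA(q) process with theta_0 = 1, the autocovariance is
  gamma(k) = sigma^2 * sum_{i=0..q-k} theta_i * theta_{i+k},
and rho(k) = gamma(k) / gamma(0). Sigma^2 cancels.
  numerator   = (1)*(0.255) = 0.255.
  denominator = (1)^2 + (0.487)^2 + (-0.157)^2 + (0.255)^2 = 1.326843.
  rho(3) = 0.255 / 1.326843 = 0.1922.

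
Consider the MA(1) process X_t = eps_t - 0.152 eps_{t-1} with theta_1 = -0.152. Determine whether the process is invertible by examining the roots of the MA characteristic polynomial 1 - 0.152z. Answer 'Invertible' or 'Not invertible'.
\text{Invertible}

The MA(q) characteristic polynomial is P(z) = 1 - 0.152z.
Invertibility requires all roots to lie outside the unit circle, i.e. |z| > 1 for every root.
This is linear in z: 1 + (-0.152) z = 0  =>  z = -1/(-0.152) = 6.578947,  |z| = 6.578947.
Moduli of all roots: 6.5789.
All moduli strictly greater than 1? Yes.
Verdict: Invertible.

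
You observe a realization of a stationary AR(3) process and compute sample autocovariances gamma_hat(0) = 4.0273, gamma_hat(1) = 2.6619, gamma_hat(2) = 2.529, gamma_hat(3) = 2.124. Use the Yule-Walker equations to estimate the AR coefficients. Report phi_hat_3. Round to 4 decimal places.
\hat\phi_{3} = 0.0580

The Yule-Walker equations for an AR(p) process read, in matrix form,
  Gamma_p phi = r_p,   with   (Gamma_p)_{ij} = gamma(|i - j|),
                       (r_p)_i = gamma(i),   i,j = 1..p.
Substitute the sample gammas (Toeplitz matrix and right-hand side of size 3):
  Gamma_p = [[4.0273, 2.6619, 2.529], [2.6619, 4.0273, 2.6619], [2.529, 2.6619, 4.0273]]
  r_p     = [2.6619, 2.529, 2.124]
Written out (R1..R3):
  (R1) 4.0273 phi_1 + 2.6619 phi_2 + 2.529 phi_3 = 2.6619
  (R2) 2.6619 phi_1 + 4.0273 phi_2 + 2.6619 phi_3 = 2.529
  (R3) 2.529 phi_1 + 2.6619 phi_2 + 4.0273 phi_3 = 2.124
Gaussian elimination:
  R2 <- R2 - (2.6619/4.0273) R1 = R2 - (0.660964) R1:  2.26788 phi_2 + 0.990322 phi_3 = 0.76958
  R3 <- R3 - (2.529/4.0273) R1 = R3 - (0.627964) R1:  0.990322 phi_2 + 2.439179 phi_3 = 0.452422
  R3 <- R3 - (0.990322/2.26788) R2 = R3 - (0.436673) R2:  2.006732 phi_3 = 0.116367
Back-substitution:
  phi_hat_3 = 0.116367 / 2.006732 = 0.057988
  phi_hat_2 = (0.76958 - (0.990322)(0.057988)) / 2.26788 = 0.314017
  phi_hat_1 = (2.6619 - (2.6619)(0.314017) - (2.529)(0.057988)) / 4.0273 = 0.416995
So phi_hat = [0.4170, 0.3140, 0.0580].
Therefore phi_hat_3 = 0.0580.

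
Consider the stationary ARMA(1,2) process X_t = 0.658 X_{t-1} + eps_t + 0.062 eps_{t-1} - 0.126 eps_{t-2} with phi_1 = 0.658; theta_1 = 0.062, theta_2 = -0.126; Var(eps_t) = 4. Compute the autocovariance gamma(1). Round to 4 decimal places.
\gamma(1) = 4.4429

Multiply the model equation by X_{t-k} and take expectations. With theta_0 = psi_0 = 1 and psi_j the MA(infinity) weights, this gives
  gamma(k) - sum_i phi_i gamma(k-i) = c_k,
  c_k = sigma^2 * sum_{j=k..q} theta_j psi_{j-k}   (c_k = 0 for k > q),
using gamma(-m) = gamma(m).
psi-weights needed (psi_j = theta_j + sum_i phi_i psi_{j-i}):
  psi_1 = theta_1 + phi_1 = 0.062 + (0.658) = 0.72
  psi_2 = theta_2 + phi_1 psi_1 = -0.126 + (0.658)(0.72) = 0.34776
Right-hand sides:
  c_0 = sigma^2 (1 + theta_1 psi_1 + theta_2 psi_2) = 4 * (1 + (0.062)(0.72) + (-0.126)(0.34776)) = 4 * 1.000822 = 4.003289
  c_1 = sigma^2 (theta_1 + theta_2 psi_1) = 4 * (0.062 + (-0.126)(0.72)) = -0.11488
  c_2 = sigma^2 theta_2 = 4 * (-0.126) = -0.504
Equations for k = 0 and k = 1 (AR order 1):
  gamma(0) = phi_1 gamma(1) + c_0
  gamma(1) = phi_1 gamma(0) + c_1
Substituting the second into the first: gamma(0) (1 - phi_1^2) = c_0 + phi_1 c_1, so
  gamma(0) = (c_0 + phi_1 c_1) / (1 - phi_1^2) = (4.003289 + (0.658)(-0.11488)) / (1 - (0.658)^2) = 3.927698 / 0.567036 = 6.926717.
  gamma(1) = phi_1 gamma(0) + c_1 = (0.658)(6.926717) + (-0.11488) = 4.4429.
Therefore gamma(1) = 4.4429 (to 4 decimal places).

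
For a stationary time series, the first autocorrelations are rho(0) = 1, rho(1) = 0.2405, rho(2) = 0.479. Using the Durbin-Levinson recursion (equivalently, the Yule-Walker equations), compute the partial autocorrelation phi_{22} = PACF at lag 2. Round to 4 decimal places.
\phi_{22} = 0.4470

The PACF at lag k is phi_{kk}, the last component of the solution
to the Yule-Walker system G_k phi = r_k where
  (G_k)_{ij} = rho(|i - j|), (r_k)_i = rho(i), i,j = 1..k.
Equivalently, Durbin-Levinson gives phi_{kk} iteratively:
  phi_{11} = rho(1)
  phi_{kk} = [rho(k) - sum_{j=1..k-1} phi_{k-1,j} rho(k-j)]
            / [1 - sum_{j=1..k-1} phi_{k-1,j} rho(j)],
  phi_{k,j} = phi_{k-1,j} - phi_{kk} phi_{k-1,k-j},  j = 1..k-1.
Step k = 1:
  phi_11 = rho(1) = 0.2405.
Step k = 2:
  phi_22 = [rho(2) - phi_11 rho(1)] / [1 - phi_11 rho(1)] = [0.479 - (0.2405)(0.2405)] / [1 - (0.2405)(0.2405)]
         = 0.42115975 / 0.94215975 = 0.447.
Therefore phi_{22} = 0.4470.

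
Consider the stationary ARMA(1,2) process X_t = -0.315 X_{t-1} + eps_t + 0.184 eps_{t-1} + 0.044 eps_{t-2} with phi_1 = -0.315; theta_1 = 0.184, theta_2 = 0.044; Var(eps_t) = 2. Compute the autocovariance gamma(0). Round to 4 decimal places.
\gamma(0) = 2.0505

Multiply the model equation by X_{t-k} and take expectations. With theta_0 = psi_0 = 1 and psi_j the MA(infinity) weights, this gives
  gamma(k) - sum_i phi_i gamma(k-i) = c_k,
  c_k = sigma^2 * sum_{j=k..q} theta_j psi_{j-k}   (c_k = 0 for k > q),
using gamma(-m) = gamma(m).
psi-weights needed (psi_j = theta_j + sum_i phi_i psi_{j-i}):
  psi_1 = theta_1 + phi_1 = 0.184 + (-0.315) = -0.131
  psi_2 = theta_2 + phi_1 psi_1 = 0.044 + (-0.315)(-0.131) = 0.085265
Right-hand sides:
  c_0 = sigma^2 (1 + theta_1 psi_1 + theta_2 psi_2) = 2 * (1 + (0.184)(-0.131) + (0.044)(0.085265)) = 2 * 0.979648 = 1.959295
  c_1 = sigma^2 (theta_1 + theta_2 psi_1) = 2 * (0.184 + (0.044)(-0.131)) = 0.356472
  c_2 = sigma^2 theta_2 = 2 * (0.044) = 0.088
Equations for k = 0 and k = 1 (AR order 1):
  gamma(0) = phi_1 gamma(1) + c_0
  gamma(1) = phi_1 gamma(0) + c_1
Substituting the second into the first: gamma(0) (1 - phi_1^2) = c_0 + phi_1 c_1, so
  gamma(0) = (c_0 + phi_1 c_1) / (1 - phi_1^2) = (1.959295 + (-0.315)(0.356472)) / (1 - (-0.315)^2) = 1.847007 / 0.900775 = 2.050464.
Therefore gamma(0) = 2.0505 (to 4 decimal places).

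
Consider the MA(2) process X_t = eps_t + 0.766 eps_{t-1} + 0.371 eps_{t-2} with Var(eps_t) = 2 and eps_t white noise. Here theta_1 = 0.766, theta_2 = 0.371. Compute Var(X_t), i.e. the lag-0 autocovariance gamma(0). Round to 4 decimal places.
\gamma(0) = 3.4488

For an MA(q) process X_t = eps_t + sum_i theta_i eps_{t-i} with
Var(eps_t) = sigma^2, the variance is
  gamma(0) = sigma^2 * (1 + sum_i theta_i^2).
  sum_i theta_i^2 = (0.766)^2 + (0.371)^2 = 0.586756 + 0.137641 = 0.724397.
  gamma(0) = 2 * (1 + 0.724397) = 2 * 1.724397 = 3.448794, which rounds to 3.4488.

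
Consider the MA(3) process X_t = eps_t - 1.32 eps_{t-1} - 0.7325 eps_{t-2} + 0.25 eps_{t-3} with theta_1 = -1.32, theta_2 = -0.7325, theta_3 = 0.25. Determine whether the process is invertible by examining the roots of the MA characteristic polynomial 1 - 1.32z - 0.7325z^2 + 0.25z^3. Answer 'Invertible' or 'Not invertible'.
\text{Not invertible}

The MA(q) characteristic polynomial is P(z) = 1 - 1.32z - 0.7325z^2 + 0.25z^3.
Invertibility requires all roots to lie outside the unit circle, i.e. |z| > 1 for every root.
Degree 3: look for a simple real root z0 first, then factor out (1 - z/z0) and solve the remaining quadratic.
Testing z0 = 4: P(4) = 1 + (-1.32)(4) + (-0.7325)(4)^2 + (0.25)(4)^3
  = 1 + (-5.28) + (-11.72) + (16) = 0.  So z_0 = 4 is a root, |z_0| = 4.
Divide out the factor (1 - 0.25 z) = (1 - z/z0) (since 1/z0 = 0.25):
  P(z) = (1 - 0.25 z)(1 + (-1.07) z + (-1) z^2)
  [check: z-coef -1.07 - (0.25) = -1.32; z^2-coef -1 - (0.25)(-1.07) = -0.7325; z^3-coef -(0.25)(-1) = 0.25.]
Remaining roots from the quadratic factor 1 + (-1.07) z + (-1) z^2:
  Set 1 + (-1.07) z + (-1) z^2 = 0, i.e. a z^2 + b z + c = 0 with a = -1, b = -1.07, c = 1.
  Discriminant D = b^2 - 4ac = (-1.07)^2 - 4*(-1)*1 = 1.1449 - (-4) = 5.1449.
  D >= 0, so the roots are real: z = (-b +/- sqrt(D)) / (2a) = (1.07 +/- 2.268237) / (-2).
    z_1 = (1.07 + 2.268237) / (-2) = -1.6691,   |z_1| = 1.6691.
    z_2 = (1.07 - 2.268237) / (-2) = 0.5991,   |z_2| = 0.5991.
Moduli of all roots: 4.0000, 1.6691, 0.5991.
All moduli strictly greater than 1? No.
Verdict: Not invertible.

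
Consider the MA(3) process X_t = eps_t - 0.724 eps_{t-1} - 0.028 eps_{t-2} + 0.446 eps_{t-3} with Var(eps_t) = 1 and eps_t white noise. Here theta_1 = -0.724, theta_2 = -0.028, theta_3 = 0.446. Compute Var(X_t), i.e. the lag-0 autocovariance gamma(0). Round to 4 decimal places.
\gamma(0) = 1.7239

For an MA(q) process X_t = eps_t + sum_i theta_i eps_{t-i} with
Var(eps_t) = sigma^2, the variance is
  gamma(0) = sigma^2 * (1 + sum_i theta_i^2).
  sum_i theta_i^2 = (-0.724)^2 + (-0.028)^2 + (0.446)^2 = 0.524176 + 0.000784 + 0.198916 = 0.723876.
  gamma(0) = 1 * (1 + 0.723876) = 1 * 1.723876 = 1.723876, which rounds to 1.7239.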